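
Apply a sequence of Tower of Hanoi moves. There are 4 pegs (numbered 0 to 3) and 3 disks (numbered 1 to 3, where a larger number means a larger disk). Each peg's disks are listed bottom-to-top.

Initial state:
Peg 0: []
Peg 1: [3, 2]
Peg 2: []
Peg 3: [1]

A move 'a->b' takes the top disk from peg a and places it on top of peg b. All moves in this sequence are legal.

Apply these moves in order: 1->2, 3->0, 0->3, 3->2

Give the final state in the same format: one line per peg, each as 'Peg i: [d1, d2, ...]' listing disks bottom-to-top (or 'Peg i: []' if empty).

After move 1 (1->2):
Peg 0: []
Peg 1: [3]
Peg 2: [2]
Peg 3: [1]

After move 2 (3->0):
Peg 0: [1]
Peg 1: [3]
Peg 2: [2]
Peg 3: []

After move 3 (0->3):
Peg 0: []
Peg 1: [3]
Peg 2: [2]
Peg 3: [1]

After move 4 (3->2):
Peg 0: []
Peg 1: [3]
Peg 2: [2, 1]
Peg 3: []

Answer: Peg 0: []
Peg 1: [3]
Peg 2: [2, 1]
Peg 3: []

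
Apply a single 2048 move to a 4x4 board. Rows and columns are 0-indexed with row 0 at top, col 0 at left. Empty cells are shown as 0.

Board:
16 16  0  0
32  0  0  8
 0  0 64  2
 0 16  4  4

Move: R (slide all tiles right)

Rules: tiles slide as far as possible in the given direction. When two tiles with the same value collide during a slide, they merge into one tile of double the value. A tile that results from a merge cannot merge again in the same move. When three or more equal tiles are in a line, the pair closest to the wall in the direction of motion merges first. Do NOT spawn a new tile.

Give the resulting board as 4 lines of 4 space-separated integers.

Slide right:
row 0: [16, 16, 0, 0] -> [0, 0, 0, 32]
row 1: [32, 0, 0, 8] -> [0, 0, 32, 8]
row 2: [0, 0, 64, 2] -> [0, 0, 64, 2]
row 3: [0, 16, 4, 4] -> [0, 0, 16, 8]

Answer:  0  0  0 32
 0  0 32  8
 0  0 64  2
 0  0 16  8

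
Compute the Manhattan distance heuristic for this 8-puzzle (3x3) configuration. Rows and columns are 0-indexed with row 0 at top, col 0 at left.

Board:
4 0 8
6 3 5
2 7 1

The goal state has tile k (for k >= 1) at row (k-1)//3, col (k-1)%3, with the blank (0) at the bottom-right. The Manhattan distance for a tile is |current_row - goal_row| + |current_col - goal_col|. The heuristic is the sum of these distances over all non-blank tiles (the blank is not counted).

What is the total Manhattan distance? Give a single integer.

Answer: 17

Derivation:
Tile 4: at (0,0), goal (1,0), distance |0-1|+|0-0| = 1
Tile 8: at (0,2), goal (2,1), distance |0-2|+|2-1| = 3
Tile 6: at (1,0), goal (1,2), distance |1-1|+|0-2| = 2
Tile 3: at (1,1), goal (0,2), distance |1-0|+|1-2| = 2
Tile 5: at (1,2), goal (1,1), distance |1-1|+|2-1| = 1
Tile 2: at (2,0), goal (0,1), distance |2-0|+|0-1| = 3
Tile 7: at (2,1), goal (2,0), distance |2-2|+|1-0| = 1
Tile 1: at (2,2), goal (0,0), distance |2-0|+|2-0| = 4
Sum: 1 + 3 + 2 + 2 + 1 + 3 + 1 + 4 = 17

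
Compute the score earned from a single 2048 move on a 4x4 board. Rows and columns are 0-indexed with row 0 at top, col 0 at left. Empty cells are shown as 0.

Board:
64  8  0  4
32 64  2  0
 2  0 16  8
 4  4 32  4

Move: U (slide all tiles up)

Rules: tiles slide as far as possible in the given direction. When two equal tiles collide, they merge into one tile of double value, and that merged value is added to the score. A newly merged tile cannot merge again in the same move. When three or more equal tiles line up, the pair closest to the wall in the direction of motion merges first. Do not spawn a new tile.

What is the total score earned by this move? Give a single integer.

Slide up:
col 0: [64, 32, 2, 4] -> [64, 32, 2, 4]  score +0 (running 0)
col 1: [8, 64, 0, 4] -> [8, 64, 4, 0]  score +0 (running 0)
col 2: [0, 2, 16, 32] -> [2, 16, 32, 0]  score +0 (running 0)
col 3: [4, 0, 8, 4] -> [4, 8, 4, 0]  score +0 (running 0)
Board after move:
64  8  2  4
32 64 16  8
 2  4 32  4
 4  0  0  0

Answer: 0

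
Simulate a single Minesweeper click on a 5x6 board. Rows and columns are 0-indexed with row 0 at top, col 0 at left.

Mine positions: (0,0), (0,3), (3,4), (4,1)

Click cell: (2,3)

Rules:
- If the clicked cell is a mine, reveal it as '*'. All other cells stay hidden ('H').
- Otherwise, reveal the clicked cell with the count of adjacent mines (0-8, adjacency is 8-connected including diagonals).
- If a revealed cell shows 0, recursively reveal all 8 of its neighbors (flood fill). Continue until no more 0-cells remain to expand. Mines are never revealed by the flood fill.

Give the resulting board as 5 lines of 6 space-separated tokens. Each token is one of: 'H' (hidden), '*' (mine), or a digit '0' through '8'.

H H H H H H
H H H H H H
H H H 1 H H
H H H H H H
H H H H H H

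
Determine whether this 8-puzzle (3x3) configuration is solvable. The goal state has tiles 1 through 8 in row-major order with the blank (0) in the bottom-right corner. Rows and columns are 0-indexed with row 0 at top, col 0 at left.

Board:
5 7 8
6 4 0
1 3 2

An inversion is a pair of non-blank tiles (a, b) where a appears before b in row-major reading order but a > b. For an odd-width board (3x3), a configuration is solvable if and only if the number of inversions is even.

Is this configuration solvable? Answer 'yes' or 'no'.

Answer: yes

Derivation:
Inversions (pairs i<j in row-major order where tile[i] > tile[j] > 0): 22
22 is even, so the puzzle is solvable.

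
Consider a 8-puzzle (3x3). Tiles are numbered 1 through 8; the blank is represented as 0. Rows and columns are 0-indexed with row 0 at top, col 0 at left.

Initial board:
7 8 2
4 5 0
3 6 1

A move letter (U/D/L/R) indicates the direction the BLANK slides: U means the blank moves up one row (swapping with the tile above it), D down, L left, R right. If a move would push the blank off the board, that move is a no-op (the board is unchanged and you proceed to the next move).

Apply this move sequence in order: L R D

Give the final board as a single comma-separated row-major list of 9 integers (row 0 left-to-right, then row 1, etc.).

After move 1 (L):
7 8 2
4 0 5
3 6 1

After move 2 (R):
7 8 2
4 5 0
3 6 1

After move 3 (D):
7 8 2
4 5 1
3 6 0

Answer: 7, 8, 2, 4, 5, 1, 3, 6, 0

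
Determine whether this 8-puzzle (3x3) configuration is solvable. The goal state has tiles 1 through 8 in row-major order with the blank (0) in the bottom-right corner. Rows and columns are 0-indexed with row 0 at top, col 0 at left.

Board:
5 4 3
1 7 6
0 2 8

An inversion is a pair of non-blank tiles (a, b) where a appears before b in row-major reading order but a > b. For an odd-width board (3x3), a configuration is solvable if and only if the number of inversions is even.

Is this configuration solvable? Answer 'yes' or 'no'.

Answer: yes

Derivation:
Inversions (pairs i<j in row-major order where tile[i] > tile[j] > 0): 12
12 is even, so the puzzle is solvable.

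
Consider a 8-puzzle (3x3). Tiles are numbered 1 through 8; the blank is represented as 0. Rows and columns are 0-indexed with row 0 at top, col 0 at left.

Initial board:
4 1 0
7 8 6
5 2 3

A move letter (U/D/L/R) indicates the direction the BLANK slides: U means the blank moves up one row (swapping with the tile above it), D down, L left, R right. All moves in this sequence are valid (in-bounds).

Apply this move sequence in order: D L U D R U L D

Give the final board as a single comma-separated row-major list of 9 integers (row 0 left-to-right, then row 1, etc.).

After move 1 (D):
4 1 6
7 8 0
5 2 3

After move 2 (L):
4 1 6
7 0 8
5 2 3

After move 3 (U):
4 0 6
7 1 8
5 2 3

After move 4 (D):
4 1 6
7 0 8
5 2 3

After move 5 (R):
4 1 6
7 8 0
5 2 3

After move 6 (U):
4 1 0
7 8 6
5 2 3

After move 7 (L):
4 0 1
7 8 6
5 2 3

After move 8 (D):
4 8 1
7 0 6
5 2 3

Answer: 4, 8, 1, 7, 0, 6, 5, 2, 3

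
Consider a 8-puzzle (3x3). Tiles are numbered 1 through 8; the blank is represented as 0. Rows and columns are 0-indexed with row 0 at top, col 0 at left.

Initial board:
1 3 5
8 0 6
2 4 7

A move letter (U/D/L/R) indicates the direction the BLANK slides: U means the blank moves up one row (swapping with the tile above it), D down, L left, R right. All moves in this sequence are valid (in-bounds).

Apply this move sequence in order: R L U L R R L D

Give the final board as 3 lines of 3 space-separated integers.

Answer: 1 3 5
8 0 6
2 4 7

Derivation:
After move 1 (R):
1 3 5
8 6 0
2 4 7

After move 2 (L):
1 3 5
8 0 6
2 4 7

After move 3 (U):
1 0 5
8 3 6
2 4 7

After move 4 (L):
0 1 5
8 3 6
2 4 7

After move 5 (R):
1 0 5
8 3 6
2 4 7

After move 6 (R):
1 5 0
8 3 6
2 4 7

After move 7 (L):
1 0 5
8 3 6
2 4 7

After move 8 (D):
1 3 5
8 0 6
2 4 7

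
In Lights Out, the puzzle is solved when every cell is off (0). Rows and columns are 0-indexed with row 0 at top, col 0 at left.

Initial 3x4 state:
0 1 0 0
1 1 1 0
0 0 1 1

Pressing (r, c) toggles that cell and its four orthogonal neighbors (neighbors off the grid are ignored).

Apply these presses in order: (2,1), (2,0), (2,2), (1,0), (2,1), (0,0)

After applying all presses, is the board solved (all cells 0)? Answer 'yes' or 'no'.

After press 1 at (2,1):
0 1 0 0
1 0 1 0
1 1 0 1

After press 2 at (2,0):
0 1 0 0
0 0 1 0
0 0 0 1

After press 3 at (2,2):
0 1 0 0
0 0 0 0
0 1 1 0

After press 4 at (1,0):
1 1 0 0
1 1 0 0
1 1 1 0

After press 5 at (2,1):
1 1 0 0
1 0 0 0
0 0 0 0

After press 6 at (0,0):
0 0 0 0
0 0 0 0
0 0 0 0

Lights still on: 0

Answer: yes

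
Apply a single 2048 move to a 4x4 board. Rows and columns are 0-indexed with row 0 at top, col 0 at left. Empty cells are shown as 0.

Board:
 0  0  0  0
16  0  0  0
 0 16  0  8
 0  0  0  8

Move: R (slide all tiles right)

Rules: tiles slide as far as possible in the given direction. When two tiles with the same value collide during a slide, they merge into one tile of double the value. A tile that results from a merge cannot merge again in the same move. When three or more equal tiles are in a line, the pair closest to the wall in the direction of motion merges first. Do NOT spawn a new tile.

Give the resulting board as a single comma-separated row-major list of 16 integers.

Answer: 0, 0, 0, 0, 0, 0, 0, 16, 0, 0, 16, 8, 0, 0, 0, 8

Derivation:
Slide right:
row 0: [0, 0, 0, 0] -> [0, 0, 0, 0]
row 1: [16, 0, 0, 0] -> [0, 0, 0, 16]
row 2: [0, 16, 0, 8] -> [0, 0, 16, 8]
row 3: [0, 0, 0, 8] -> [0, 0, 0, 8]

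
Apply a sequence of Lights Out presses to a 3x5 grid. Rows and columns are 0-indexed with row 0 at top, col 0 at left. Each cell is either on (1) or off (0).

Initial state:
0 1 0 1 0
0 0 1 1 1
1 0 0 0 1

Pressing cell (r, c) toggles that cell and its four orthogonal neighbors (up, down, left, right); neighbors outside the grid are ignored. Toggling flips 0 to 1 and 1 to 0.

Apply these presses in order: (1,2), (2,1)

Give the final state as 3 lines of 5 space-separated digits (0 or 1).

After press 1 at (1,2):
0 1 1 1 0
0 1 0 0 1
1 0 1 0 1

After press 2 at (2,1):
0 1 1 1 0
0 0 0 0 1
0 1 0 0 1

Answer: 0 1 1 1 0
0 0 0 0 1
0 1 0 0 1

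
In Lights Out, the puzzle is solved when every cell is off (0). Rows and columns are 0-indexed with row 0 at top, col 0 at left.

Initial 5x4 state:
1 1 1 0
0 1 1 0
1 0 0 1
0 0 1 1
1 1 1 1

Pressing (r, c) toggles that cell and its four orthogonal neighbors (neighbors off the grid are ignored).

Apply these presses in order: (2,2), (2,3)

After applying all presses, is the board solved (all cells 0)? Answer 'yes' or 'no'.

Answer: no

Derivation:
After press 1 at (2,2):
1 1 1 0
0 1 0 0
1 1 1 0
0 0 0 1
1 1 1 1

After press 2 at (2,3):
1 1 1 0
0 1 0 1
1 1 0 1
0 0 0 0
1 1 1 1

Lights still on: 12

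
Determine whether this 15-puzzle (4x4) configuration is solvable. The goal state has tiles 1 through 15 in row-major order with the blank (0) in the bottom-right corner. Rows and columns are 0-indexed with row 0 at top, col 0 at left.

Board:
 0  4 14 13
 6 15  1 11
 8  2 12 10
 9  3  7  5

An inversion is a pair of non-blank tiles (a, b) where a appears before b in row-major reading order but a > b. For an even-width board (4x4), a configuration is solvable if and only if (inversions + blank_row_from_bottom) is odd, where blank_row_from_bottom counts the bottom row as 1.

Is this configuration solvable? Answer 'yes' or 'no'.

Answer: no

Derivation:
Inversions: 64
Blank is in row 0 (0-indexed from top), which is row 4 counting from the bottom (bottom = 1).
64 + 4 = 68, which is even, so the puzzle is not solvable.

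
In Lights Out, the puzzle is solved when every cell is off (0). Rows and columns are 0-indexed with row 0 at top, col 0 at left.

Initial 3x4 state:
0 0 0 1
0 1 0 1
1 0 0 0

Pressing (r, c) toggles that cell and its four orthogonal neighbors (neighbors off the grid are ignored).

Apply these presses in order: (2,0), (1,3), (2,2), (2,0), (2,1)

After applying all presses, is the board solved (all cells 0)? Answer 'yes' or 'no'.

Answer: yes

Derivation:
After press 1 at (2,0):
0 0 0 1
1 1 0 1
0 1 0 0

After press 2 at (1,3):
0 0 0 0
1 1 1 0
0 1 0 1

After press 3 at (2,2):
0 0 0 0
1 1 0 0
0 0 1 0

After press 4 at (2,0):
0 0 0 0
0 1 0 0
1 1 1 0

After press 5 at (2,1):
0 0 0 0
0 0 0 0
0 0 0 0

Lights still on: 0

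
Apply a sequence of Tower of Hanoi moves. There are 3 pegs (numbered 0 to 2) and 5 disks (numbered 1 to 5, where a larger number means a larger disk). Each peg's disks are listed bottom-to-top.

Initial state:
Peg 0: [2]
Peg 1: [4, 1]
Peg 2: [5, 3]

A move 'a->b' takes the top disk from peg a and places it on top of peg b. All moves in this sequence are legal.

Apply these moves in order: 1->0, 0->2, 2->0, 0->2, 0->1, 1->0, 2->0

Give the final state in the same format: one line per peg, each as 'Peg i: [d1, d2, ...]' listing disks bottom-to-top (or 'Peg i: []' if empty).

After move 1 (1->0):
Peg 0: [2, 1]
Peg 1: [4]
Peg 2: [5, 3]

After move 2 (0->2):
Peg 0: [2]
Peg 1: [4]
Peg 2: [5, 3, 1]

After move 3 (2->0):
Peg 0: [2, 1]
Peg 1: [4]
Peg 2: [5, 3]

After move 4 (0->2):
Peg 0: [2]
Peg 1: [4]
Peg 2: [5, 3, 1]

After move 5 (0->1):
Peg 0: []
Peg 1: [4, 2]
Peg 2: [5, 3, 1]

After move 6 (1->0):
Peg 0: [2]
Peg 1: [4]
Peg 2: [5, 3, 1]

After move 7 (2->0):
Peg 0: [2, 1]
Peg 1: [4]
Peg 2: [5, 3]

Answer: Peg 0: [2, 1]
Peg 1: [4]
Peg 2: [5, 3]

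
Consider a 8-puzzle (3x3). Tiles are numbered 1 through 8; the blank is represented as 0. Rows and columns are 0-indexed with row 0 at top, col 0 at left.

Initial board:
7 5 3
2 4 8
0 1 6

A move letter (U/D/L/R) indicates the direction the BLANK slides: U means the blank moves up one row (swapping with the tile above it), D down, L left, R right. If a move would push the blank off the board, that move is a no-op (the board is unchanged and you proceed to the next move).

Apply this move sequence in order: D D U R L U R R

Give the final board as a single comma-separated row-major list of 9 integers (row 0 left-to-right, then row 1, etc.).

Answer: 5, 3, 0, 7, 4, 8, 2, 1, 6

Derivation:
After move 1 (D):
7 5 3
2 4 8
0 1 6

After move 2 (D):
7 5 3
2 4 8
0 1 6

After move 3 (U):
7 5 3
0 4 8
2 1 6

After move 4 (R):
7 5 3
4 0 8
2 1 6

After move 5 (L):
7 5 3
0 4 8
2 1 6

After move 6 (U):
0 5 3
7 4 8
2 1 6

After move 7 (R):
5 0 3
7 4 8
2 1 6

After move 8 (R):
5 3 0
7 4 8
2 1 6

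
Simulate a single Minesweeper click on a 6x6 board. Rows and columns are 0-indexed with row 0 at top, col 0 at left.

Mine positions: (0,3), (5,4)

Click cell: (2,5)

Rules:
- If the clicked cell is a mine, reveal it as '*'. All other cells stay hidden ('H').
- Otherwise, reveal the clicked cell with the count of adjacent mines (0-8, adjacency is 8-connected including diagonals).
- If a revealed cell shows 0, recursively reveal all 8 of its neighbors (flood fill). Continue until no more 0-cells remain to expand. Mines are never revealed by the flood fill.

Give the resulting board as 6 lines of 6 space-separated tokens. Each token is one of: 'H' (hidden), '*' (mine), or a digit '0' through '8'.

0 0 1 H 1 0
0 0 1 1 1 0
0 0 0 0 0 0
0 0 0 0 0 0
0 0 0 1 1 1
0 0 0 1 H H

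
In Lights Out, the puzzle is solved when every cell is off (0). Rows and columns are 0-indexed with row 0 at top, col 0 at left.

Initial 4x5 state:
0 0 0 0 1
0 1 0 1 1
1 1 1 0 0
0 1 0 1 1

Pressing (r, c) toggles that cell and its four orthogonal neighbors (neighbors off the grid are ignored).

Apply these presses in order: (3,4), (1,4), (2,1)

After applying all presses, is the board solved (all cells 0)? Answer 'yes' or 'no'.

After press 1 at (3,4):
0 0 0 0 1
0 1 0 1 1
1 1 1 0 1
0 1 0 0 0

After press 2 at (1,4):
0 0 0 0 0
0 1 0 0 0
1 1 1 0 0
0 1 0 0 0

After press 3 at (2,1):
0 0 0 0 0
0 0 0 0 0
0 0 0 0 0
0 0 0 0 0

Lights still on: 0

Answer: yes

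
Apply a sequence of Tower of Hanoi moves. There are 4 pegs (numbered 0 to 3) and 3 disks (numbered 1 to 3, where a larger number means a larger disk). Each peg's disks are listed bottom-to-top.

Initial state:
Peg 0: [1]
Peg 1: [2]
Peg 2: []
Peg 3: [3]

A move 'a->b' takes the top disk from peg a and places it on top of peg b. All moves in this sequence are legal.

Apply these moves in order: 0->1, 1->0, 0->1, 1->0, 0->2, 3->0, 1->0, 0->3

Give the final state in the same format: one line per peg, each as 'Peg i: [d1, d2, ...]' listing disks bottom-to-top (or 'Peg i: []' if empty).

Answer: Peg 0: [3]
Peg 1: []
Peg 2: [1]
Peg 3: [2]

Derivation:
After move 1 (0->1):
Peg 0: []
Peg 1: [2, 1]
Peg 2: []
Peg 3: [3]

After move 2 (1->0):
Peg 0: [1]
Peg 1: [2]
Peg 2: []
Peg 3: [3]

After move 3 (0->1):
Peg 0: []
Peg 1: [2, 1]
Peg 2: []
Peg 3: [3]

After move 4 (1->0):
Peg 0: [1]
Peg 1: [2]
Peg 2: []
Peg 3: [3]

After move 5 (0->2):
Peg 0: []
Peg 1: [2]
Peg 2: [1]
Peg 3: [3]

After move 6 (3->0):
Peg 0: [3]
Peg 1: [2]
Peg 2: [1]
Peg 3: []

After move 7 (1->0):
Peg 0: [3, 2]
Peg 1: []
Peg 2: [1]
Peg 3: []

After move 8 (0->3):
Peg 0: [3]
Peg 1: []
Peg 2: [1]
Peg 3: [2]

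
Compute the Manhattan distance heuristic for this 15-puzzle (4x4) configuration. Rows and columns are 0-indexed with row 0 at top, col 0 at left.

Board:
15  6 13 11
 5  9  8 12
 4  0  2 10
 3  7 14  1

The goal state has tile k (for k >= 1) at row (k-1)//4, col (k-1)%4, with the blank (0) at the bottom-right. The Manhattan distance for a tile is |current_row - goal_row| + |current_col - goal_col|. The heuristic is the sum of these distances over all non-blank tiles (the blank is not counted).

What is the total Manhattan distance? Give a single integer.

Answer: 43

Derivation:
Tile 15: (0,0)->(3,2) = 5
Tile 6: (0,1)->(1,1) = 1
Tile 13: (0,2)->(3,0) = 5
Tile 11: (0,3)->(2,2) = 3
Tile 5: (1,0)->(1,0) = 0
Tile 9: (1,1)->(2,0) = 2
Tile 8: (1,2)->(1,3) = 1
Tile 12: (1,3)->(2,3) = 1
Tile 4: (2,0)->(0,3) = 5
Tile 2: (2,2)->(0,1) = 3
Tile 10: (2,3)->(2,1) = 2
Tile 3: (3,0)->(0,2) = 5
Tile 7: (3,1)->(1,2) = 3
Tile 14: (3,2)->(3,1) = 1
Tile 1: (3,3)->(0,0) = 6
Sum: 5 + 1 + 5 + 3 + 0 + 2 + 1 + 1 + 5 + 3 + 2 + 5 + 3 + 1 + 6 = 43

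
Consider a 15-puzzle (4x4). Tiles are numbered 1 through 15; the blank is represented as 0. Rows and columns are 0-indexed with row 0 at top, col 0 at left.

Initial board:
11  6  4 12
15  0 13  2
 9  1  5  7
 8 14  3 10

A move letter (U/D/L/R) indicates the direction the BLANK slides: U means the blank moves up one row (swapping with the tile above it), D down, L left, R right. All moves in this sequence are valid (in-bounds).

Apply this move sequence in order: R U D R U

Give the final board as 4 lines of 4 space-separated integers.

Answer: 11  6  4  0
15 13  2 12
 9  1  5  7
 8 14  3 10

Derivation:
After move 1 (R):
11  6  4 12
15 13  0  2
 9  1  5  7
 8 14  3 10

After move 2 (U):
11  6  0 12
15 13  4  2
 9  1  5  7
 8 14  3 10

After move 3 (D):
11  6  4 12
15 13  0  2
 9  1  5  7
 8 14  3 10

After move 4 (R):
11  6  4 12
15 13  2  0
 9  1  5  7
 8 14  3 10

After move 5 (U):
11  6  4  0
15 13  2 12
 9  1  5  7
 8 14  3 10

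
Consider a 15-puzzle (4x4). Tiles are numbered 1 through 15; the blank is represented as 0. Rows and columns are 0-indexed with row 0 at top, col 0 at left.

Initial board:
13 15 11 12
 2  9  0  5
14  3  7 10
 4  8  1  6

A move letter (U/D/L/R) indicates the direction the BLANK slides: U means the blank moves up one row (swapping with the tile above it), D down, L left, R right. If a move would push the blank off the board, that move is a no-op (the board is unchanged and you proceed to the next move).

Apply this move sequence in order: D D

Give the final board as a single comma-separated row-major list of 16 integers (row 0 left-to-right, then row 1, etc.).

After move 1 (D):
13 15 11 12
 2  9  7  5
14  3  0 10
 4  8  1  6

After move 2 (D):
13 15 11 12
 2  9  7  5
14  3  1 10
 4  8  0  6

Answer: 13, 15, 11, 12, 2, 9, 7, 5, 14, 3, 1, 10, 4, 8, 0, 6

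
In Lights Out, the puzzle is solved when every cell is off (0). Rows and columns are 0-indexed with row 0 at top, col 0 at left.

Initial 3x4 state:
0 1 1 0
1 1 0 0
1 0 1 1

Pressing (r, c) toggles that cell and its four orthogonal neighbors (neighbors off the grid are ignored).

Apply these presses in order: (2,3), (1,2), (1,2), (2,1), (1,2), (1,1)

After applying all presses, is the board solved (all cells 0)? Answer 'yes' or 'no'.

After press 1 at (2,3):
0 1 1 0
1 1 0 1
1 0 0 0

After press 2 at (1,2):
0 1 0 0
1 0 1 0
1 0 1 0

After press 3 at (1,2):
0 1 1 0
1 1 0 1
1 0 0 0

After press 4 at (2,1):
0 1 1 0
1 0 0 1
0 1 1 0

After press 5 at (1,2):
0 1 0 0
1 1 1 0
0 1 0 0

After press 6 at (1,1):
0 0 0 0
0 0 0 0
0 0 0 0

Lights still on: 0

Answer: yes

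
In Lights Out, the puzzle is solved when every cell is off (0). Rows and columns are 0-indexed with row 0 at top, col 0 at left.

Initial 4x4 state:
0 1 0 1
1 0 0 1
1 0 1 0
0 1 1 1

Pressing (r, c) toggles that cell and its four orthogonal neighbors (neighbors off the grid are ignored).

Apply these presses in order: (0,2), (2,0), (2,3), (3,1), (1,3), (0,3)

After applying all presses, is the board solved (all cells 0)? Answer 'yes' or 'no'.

Answer: yes

Derivation:
After press 1 at (0,2):
0 0 1 0
1 0 1 1
1 0 1 0
0 1 1 1

After press 2 at (2,0):
0 0 1 0
0 0 1 1
0 1 1 0
1 1 1 1

After press 3 at (2,3):
0 0 1 0
0 0 1 0
0 1 0 1
1 1 1 0

After press 4 at (3,1):
0 0 1 0
0 0 1 0
0 0 0 1
0 0 0 0

After press 5 at (1,3):
0 0 1 1
0 0 0 1
0 0 0 0
0 0 0 0

After press 6 at (0,3):
0 0 0 0
0 0 0 0
0 0 0 0
0 0 0 0

Lights still on: 0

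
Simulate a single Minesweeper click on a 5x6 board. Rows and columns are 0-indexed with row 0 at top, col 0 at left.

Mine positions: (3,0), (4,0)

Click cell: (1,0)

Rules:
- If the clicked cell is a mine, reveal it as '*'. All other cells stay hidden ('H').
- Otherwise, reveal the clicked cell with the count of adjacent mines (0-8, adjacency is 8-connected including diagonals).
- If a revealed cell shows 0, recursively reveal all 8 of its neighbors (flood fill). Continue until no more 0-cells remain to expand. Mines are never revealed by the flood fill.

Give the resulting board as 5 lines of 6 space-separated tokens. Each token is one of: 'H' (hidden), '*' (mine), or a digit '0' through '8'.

0 0 0 0 0 0
0 0 0 0 0 0
1 1 0 0 0 0
H 2 0 0 0 0
H 2 0 0 0 0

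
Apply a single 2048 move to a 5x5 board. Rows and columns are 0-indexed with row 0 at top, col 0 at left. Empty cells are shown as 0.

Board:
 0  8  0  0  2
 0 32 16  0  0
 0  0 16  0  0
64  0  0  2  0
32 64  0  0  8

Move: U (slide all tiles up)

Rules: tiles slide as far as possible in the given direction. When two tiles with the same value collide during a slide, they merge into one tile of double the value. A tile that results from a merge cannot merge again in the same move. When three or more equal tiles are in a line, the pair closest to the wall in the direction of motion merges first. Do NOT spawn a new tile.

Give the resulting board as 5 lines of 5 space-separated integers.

Answer: 64  8 32  2  2
32 32  0  0  8
 0 64  0  0  0
 0  0  0  0  0
 0  0  0  0  0

Derivation:
Slide up:
col 0: [0, 0, 0, 64, 32] -> [64, 32, 0, 0, 0]
col 1: [8, 32, 0, 0, 64] -> [8, 32, 64, 0, 0]
col 2: [0, 16, 16, 0, 0] -> [32, 0, 0, 0, 0]
col 3: [0, 0, 0, 2, 0] -> [2, 0, 0, 0, 0]
col 4: [2, 0, 0, 0, 8] -> [2, 8, 0, 0, 0]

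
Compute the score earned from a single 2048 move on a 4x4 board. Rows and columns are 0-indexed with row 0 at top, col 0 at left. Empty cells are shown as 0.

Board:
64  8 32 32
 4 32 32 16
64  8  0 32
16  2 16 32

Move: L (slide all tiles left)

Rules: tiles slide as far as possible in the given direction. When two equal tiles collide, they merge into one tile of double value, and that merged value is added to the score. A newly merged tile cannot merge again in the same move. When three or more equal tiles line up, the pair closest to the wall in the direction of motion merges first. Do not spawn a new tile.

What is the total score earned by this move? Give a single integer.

Slide left:
row 0: [64, 8, 32, 32] -> [64, 8, 64, 0]  score +64 (running 64)
row 1: [4, 32, 32, 16] -> [4, 64, 16, 0]  score +64 (running 128)
row 2: [64, 8, 0, 32] -> [64, 8, 32, 0]  score +0 (running 128)
row 3: [16, 2, 16, 32] -> [16, 2, 16, 32]  score +0 (running 128)
Board after move:
64  8 64  0
 4 64 16  0
64  8 32  0
16  2 16 32

Answer: 128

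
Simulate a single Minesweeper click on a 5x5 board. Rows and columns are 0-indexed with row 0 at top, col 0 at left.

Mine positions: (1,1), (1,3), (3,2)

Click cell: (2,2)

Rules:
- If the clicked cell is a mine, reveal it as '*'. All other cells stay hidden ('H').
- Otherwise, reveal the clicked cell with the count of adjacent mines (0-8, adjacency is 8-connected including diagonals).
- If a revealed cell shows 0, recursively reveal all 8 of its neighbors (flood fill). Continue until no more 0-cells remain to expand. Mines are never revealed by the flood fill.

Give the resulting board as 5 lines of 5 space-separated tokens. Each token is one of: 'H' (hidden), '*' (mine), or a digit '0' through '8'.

H H H H H
H H H H H
H H 3 H H
H H H H H
H H H H H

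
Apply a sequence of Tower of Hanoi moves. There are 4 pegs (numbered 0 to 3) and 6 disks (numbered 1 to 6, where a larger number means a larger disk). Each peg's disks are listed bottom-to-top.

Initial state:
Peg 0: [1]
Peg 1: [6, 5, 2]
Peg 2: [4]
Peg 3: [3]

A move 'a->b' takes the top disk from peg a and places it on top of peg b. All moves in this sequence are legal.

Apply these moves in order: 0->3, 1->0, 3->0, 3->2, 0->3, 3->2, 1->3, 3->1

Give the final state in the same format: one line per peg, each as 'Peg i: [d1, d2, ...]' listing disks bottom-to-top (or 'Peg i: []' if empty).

Answer: Peg 0: [2]
Peg 1: [6, 5]
Peg 2: [4, 3, 1]
Peg 3: []

Derivation:
After move 1 (0->3):
Peg 0: []
Peg 1: [6, 5, 2]
Peg 2: [4]
Peg 3: [3, 1]

After move 2 (1->0):
Peg 0: [2]
Peg 1: [6, 5]
Peg 2: [4]
Peg 3: [3, 1]

After move 3 (3->0):
Peg 0: [2, 1]
Peg 1: [6, 5]
Peg 2: [4]
Peg 3: [3]

After move 4 (3->2):
Peg 0: [2, 1]
Peg 1: [6, 5]
Peg 2: [4, 3]
Peg 3: []

After move 5 (0->3):
Peg 0: [2]
Peg 1: [6, 5]
Peg 2: [4, 3]
Peg 3: [1]

After move 6 (3->2):
Peg 0: [2]
Peg 1: [6, 5]
Peg 2: [4, 3, 1]
Peg 3: []

After move 7 (1->3):
Peg 0: [2]
Peg 1: [6]
Peg 2: [4, 3, 1]
Peg 3: [5]

After move 8 (3->1):
Peg 0: [2]
Peg 1: [6, 5]
Peg 2: [4, 3, 1]
Peg 3: []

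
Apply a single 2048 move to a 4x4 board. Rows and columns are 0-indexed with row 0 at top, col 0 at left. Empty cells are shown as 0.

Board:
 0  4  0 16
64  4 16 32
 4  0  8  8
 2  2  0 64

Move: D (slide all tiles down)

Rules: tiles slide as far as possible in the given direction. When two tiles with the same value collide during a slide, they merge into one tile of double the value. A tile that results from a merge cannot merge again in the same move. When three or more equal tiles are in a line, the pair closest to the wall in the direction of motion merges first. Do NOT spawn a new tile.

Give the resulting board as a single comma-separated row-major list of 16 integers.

Answer: 0, 0, 0, 16, 64, 0, 0, 32, 4, 8, 16, 8, 2, 2, 8, 64

Derivation:
Slide down:
col 0: [0, 64, 4, 2] -> [0, 64, 4, 2]
col 1: [4, 4, 0, 2] -> [0, 0, 8, 2]
col 2: [0, 16, 8, 0] -> [0, 0, 16, 8]
col 3: [16, 32, 8, 64] -> [16, 32, 8, 64]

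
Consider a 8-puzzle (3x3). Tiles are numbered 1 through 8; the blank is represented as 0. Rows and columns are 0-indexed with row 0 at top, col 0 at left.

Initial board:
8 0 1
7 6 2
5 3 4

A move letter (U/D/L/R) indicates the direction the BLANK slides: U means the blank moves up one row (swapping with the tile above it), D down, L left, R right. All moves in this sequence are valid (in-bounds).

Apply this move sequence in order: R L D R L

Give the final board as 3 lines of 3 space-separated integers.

After move 1 (R):
8 1 0
7 6 2
5 3 4

After move 2 (L):
8 0 1
7 6 2
5 3 4

After move 3 (D):
8 6 1
7 0 2
5 3 4

After move 4 (R):
8 6 1
7 2 0
5 3 4

After move 5 (L):
8 6 1
7 0 2
5 3 4

Answer: 8 6 1
7 0 2
5 3 4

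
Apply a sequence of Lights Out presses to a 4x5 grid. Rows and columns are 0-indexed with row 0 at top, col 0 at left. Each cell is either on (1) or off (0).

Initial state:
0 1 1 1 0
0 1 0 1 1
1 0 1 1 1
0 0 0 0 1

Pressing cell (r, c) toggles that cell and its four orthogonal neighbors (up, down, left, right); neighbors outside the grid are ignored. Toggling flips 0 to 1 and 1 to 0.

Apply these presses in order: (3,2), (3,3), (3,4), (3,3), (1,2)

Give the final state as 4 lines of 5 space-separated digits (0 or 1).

After press 1 at (3,2):
0 1 1 1 0
0 1 0 1 1
1 0 0 1 1
0 1 1 1 1

After press 2 at (3,3):
0 1 1 1 0
0 1 0 1 1
1 0 0 0 1
0 1 0 0 0

After press 3 at (3,4):
0 1 1 1 0
0 1 0 1 1
1 0 0 0 0
0 1 0 1 1

After press 4 at (3,3):
0 1 1 1 0
0 1 0 1 1
1 0 0 1 0
0 1 1 0 0

After press 5 at (1,2):
0 1 0 1 0
0 0 1 0 1
1 0 1 1 0
0 1 1 0 0

Answer: 0 1 0 1 0
0 0 1 0 1
1 0 1 1 0
0 1 1 0 0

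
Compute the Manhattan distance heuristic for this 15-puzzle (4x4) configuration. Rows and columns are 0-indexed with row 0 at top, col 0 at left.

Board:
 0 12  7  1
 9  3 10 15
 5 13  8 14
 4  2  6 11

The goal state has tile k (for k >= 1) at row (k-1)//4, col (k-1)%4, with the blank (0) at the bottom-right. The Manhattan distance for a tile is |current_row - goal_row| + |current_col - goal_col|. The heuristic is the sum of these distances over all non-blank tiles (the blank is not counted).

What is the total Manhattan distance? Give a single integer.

Tile 12: at (0,1), goal (2,3), distance |0-2|+|1-3| = 4
Tile 7: at (0,2), goal (1,2), distance |0-1|+|2-2| = 1
Tile 1: at (0,3), goal (0,0), distance |0-0|+|3-0| = 3
Tile 9: at (1,0), goal (2,0), distance |1-2|+|0-0| = 1
Tile 3: at (1,1), goal (0,2), distance |1-0|+|1-2| = 2
Tile 10: at (1,2), goal (2,1), distance |1-2|+|2-1| = 2
Tile 15: at (1,3), goal (3,2), distance |1-3|+|3-2| = 3
Tile 5: at (2,0), goal (1,0), distance |2-1|+|0-0| = 1
Tile 13: at (2,1), goal (3,0), distance |2-3|+|1-0| = 2
Tile 8: at (2,2), goal (1,3), distance |2-1|+|2-3| = 2
Tile 14: at (2,3), goal (3,1), distance |2-3|+|3-1| = 3
Tile 4: at (3,0), goal (0,3), distance |3-0|+|0-3| = 6
Tile 2: at (3,1), goal (0,1), distance |3-0|+|1-1| = 3
Tile 6: at (3,2), goal (1,1), distance |3-1|+|2-1| = 3
Tile 11: at (3,3), goal (2,2), distance |3-2|+|3-2| = 2
Sum: 4 + 1 + 3 + 1 + 2 + 2 + 3 + 1 + 2 + 2 + 3 + 6 + 3 + 3 + 2 = 38

Answer: 38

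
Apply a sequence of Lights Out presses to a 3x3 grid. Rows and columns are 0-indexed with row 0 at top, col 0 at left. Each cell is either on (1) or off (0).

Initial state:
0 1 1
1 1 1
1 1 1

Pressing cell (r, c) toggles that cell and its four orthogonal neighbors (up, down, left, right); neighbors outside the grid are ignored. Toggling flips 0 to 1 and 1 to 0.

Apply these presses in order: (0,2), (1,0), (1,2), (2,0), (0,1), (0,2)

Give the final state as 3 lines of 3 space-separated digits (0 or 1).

After press 1 at (0,2):
0 0 0
1 1 0
1 1 1

After press 2 at (1,0):
1 0 0
0 0 0
0 1 1

After press 3 at (1,2):
1 0 1
0 1 1
0 1 0

After press 4 at (2,0):
1 0 1
1 1 1
1 0 0

After press 5 at (0,1):
0 1 0
1 0 1
1 0 0

After press 6 at (0,2):
0 0 1
1 0 0
1 0 0

Answer: 0 0 1
1 0 0
1 0 0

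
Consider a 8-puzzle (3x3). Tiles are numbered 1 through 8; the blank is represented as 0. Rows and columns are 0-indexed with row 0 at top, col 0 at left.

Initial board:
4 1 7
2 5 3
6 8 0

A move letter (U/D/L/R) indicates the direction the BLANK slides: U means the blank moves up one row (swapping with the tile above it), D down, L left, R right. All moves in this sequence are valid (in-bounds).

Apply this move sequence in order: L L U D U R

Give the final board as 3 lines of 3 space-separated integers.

Answer: 4 1 7
5 0 3
2 6 8

Derivation:
After move 1 (L):
4 1 7
2 5 3
6 0 8

After move 2 (L):
4 1 7
2 5 3
0 6 8

After move 3 (U):
4 1 7
0 5 3
2 6 8

After move 4 (D):
4 1 7
2 5 3
0 6 8

After move 5 (U):
4 1 7
0 5 3
2 6 8

After move 6 (R):
4 1 7
5 0 3
2 6 8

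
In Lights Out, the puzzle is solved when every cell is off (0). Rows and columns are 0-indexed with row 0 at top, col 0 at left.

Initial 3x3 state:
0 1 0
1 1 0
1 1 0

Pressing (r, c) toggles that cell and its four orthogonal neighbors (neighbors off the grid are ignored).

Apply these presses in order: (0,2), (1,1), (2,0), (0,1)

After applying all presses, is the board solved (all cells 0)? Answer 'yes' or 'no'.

After press 1 at (0,2):
0 0 1
1 1 1
1 1 0

After press 2 at (1,1):
0 1 1
0 0 0
1 0 0

After press 3 at (2,0):
0 1 1
1 0 0
0 1 0

After press 4 at (0,1):
1 0 0
1 1 0
0 1 0

Lights still on: 4

Answer: no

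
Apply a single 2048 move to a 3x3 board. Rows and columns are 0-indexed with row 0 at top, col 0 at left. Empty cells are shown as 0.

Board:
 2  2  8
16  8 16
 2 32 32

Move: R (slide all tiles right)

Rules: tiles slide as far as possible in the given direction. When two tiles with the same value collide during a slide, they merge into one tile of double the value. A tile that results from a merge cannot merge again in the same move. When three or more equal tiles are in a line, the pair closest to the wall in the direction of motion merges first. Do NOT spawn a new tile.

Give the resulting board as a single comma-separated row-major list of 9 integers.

Slide right:
row 0: [2, 2, 8] -> [0, 4, 8]
row 1: [16, 8, 16] -> [16, 8, 16]
row 2: [2, 32, 32] -> [0, 2, 64]

Answer: 0, 4, 8, 16, 8, 16, 0, 2, 64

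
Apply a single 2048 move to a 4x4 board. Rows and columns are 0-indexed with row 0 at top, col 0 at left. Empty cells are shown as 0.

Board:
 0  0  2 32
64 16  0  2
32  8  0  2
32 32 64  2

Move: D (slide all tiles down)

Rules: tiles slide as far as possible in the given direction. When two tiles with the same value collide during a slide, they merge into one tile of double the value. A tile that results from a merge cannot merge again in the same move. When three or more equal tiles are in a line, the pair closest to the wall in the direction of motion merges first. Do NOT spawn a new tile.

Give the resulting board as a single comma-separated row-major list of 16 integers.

Answer: 0, 0, 0, 0, 0, 16, 0, 32, 64, 8, 2, 2, 64, 32, 64, 4

Derivation:
Slide down:
col 0: [0, 64, 32, 32] -> [0, 0, 64, 64]
col 1: [0, 16, 8, 32] -> [0, 16, 8, 32]
col 2: [2, 0, 0, 64] -> [0, 0, 2, 64]
col 3: [32, 2, 2, 2] -> [0, 32, 2, 4]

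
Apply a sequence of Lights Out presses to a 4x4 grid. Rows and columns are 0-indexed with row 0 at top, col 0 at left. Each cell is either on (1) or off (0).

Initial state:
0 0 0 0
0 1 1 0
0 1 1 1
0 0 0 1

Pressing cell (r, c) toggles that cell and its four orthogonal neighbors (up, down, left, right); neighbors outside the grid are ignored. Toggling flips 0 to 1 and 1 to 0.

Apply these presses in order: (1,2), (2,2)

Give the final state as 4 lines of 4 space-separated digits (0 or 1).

Answer: 0 0 1 0
0 0 1 1
0 0 1 0
0 0 1 1

Derivation:
After press 1 at (1,2):
0 0 1 0
0 0 0 1
0 1 0 1
0 0 0 1

After press 2 at (2,2):
0 0 1 0
0 0 1 1
0 0 1 0
0 0 1 1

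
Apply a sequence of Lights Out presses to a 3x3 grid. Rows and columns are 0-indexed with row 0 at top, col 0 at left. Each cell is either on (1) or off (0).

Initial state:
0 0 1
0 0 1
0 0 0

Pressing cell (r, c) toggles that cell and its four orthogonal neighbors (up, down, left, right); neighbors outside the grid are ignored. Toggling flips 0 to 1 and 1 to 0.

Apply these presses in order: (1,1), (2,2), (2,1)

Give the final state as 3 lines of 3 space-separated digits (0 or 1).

Answer: 0 1 1
1 0 1
1 1 0

Derivation:
After press 1 at (1,1):
0 1 1
1 1 0
0 1 0

After press 2 at (2,2):
0 1 1
1 1 1
0 0 1

After press 3 at (2,1):
0 1 1
1 0 1
1 1 0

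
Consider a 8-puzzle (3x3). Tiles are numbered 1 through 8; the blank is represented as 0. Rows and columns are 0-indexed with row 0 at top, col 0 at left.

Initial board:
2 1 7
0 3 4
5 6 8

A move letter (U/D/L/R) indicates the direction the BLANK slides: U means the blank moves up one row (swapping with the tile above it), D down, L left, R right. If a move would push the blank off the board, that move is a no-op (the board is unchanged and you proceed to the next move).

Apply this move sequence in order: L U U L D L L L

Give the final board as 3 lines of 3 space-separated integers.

Answer: 2 1 7
0 3 4
5 6 8

Derivation:
After move 1 (L):
2 1 7
0 3 4
5 6 8

After move 2 (U):
0 1 7
2 3 4
5 6 8

After move 3 (U):
0 1 7
2 3 4
5 6 8

After move 4 (L):
0 1 7
2 3 4
5 6 8

After move 5 (D):
2 1 7
0 3 4
5 6 8

After move 6 (L):
2 1 7
0 3 4
5 6 8

After move 7 (L):
2 1 7
0 3 4
5 6 8

After move 8 (L):
2 1 7
0 3 4
5 6 8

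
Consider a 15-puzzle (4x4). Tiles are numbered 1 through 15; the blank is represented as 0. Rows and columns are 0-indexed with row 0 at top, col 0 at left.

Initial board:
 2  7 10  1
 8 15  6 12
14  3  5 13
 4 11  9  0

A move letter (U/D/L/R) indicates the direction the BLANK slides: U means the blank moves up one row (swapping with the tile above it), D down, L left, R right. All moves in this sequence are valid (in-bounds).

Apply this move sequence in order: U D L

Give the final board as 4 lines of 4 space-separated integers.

After move 1 (U):
 2  7 10  1
 8 15  6 12
14  3  5  0
 4 11  9 13

After move 2 (D):
 2  7 10  1
 8 15  6 12
14  3  5 13
 4 11  9  0

After move 3 (L):
 2  7 10  1
 8 15  6 12
14  3  5 13
 4 11  0  9

Answer:  2  7 10  1
 8 15  6 12
14  3  5 13
 4 11  0  9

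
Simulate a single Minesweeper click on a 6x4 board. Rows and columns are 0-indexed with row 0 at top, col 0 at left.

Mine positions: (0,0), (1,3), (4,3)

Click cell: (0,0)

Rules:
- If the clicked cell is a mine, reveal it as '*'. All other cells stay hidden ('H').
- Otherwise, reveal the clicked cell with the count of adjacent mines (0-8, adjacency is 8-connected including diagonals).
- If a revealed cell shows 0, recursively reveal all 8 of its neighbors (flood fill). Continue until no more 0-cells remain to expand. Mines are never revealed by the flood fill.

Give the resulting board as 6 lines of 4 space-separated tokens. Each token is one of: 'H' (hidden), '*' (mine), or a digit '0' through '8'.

* H H H
H H H H
H H H H
H H H H
H H H H
H H H H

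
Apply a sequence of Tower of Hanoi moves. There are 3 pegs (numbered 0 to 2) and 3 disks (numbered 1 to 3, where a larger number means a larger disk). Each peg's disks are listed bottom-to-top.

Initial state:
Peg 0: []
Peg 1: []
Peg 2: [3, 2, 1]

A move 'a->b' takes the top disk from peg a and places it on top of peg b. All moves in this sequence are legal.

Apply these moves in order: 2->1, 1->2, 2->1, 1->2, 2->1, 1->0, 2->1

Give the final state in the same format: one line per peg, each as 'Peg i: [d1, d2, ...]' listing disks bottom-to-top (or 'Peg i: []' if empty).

Answer: Peg 0: [1]
Peg 1: [2]
Peg 2: [3]

Derivation:
After move 1 (2->1):
Peg 0: []
Peg 1: [1]
Peg 2: [3, 2]

After move 2 (1->2):
Peg 0: []
Peg 1: []
Peg 2: [3, 2, 1]

After move 3 (2->1):
Peg 0: []
Peg 1: [1]
Peg 2: [3, 2]

After move 4 (1->2):
Peg 0: []
Peg 1: []
Peg 2: [3, 2, 1]

After move 5 (2->1):
Peg 0: []
Peg 1: [1]
Peg 2: [3, 2]

After move 6 (1->0):
Peg 0: [1]
Peg 1: []
Peg 2: [3, 2]

After move 7 (2->1):
Peg 0: [1]
Peg 1: [2]
Peg 2: [3]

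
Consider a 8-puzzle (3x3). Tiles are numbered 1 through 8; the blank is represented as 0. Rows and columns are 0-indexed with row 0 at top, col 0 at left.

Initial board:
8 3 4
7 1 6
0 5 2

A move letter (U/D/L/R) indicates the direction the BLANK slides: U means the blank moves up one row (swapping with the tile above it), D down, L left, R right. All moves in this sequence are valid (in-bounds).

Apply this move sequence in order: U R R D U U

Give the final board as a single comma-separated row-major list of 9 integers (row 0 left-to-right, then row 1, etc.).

Answer: 8, 3, 0, 1, 6, 4, 7, 5, 2

Derivation:
After move 1 (U):
8 3 4
0 1 6
7 5 2

After move 2 (R):
8 3 4
1 0 6
7 5 2

After move 3 (R):
8 3 4
1 6 0
7 5 2

After move 4 (D):
8 3 4
1 6 2
7 5 0

After move 5 (U):
8 3 4
1 6 0
7 5 2

After move 6 (U):
8 3 0
1 6 4
7 5 2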